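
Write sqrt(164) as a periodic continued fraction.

[12; (1, 4, 6, 4, 1, 24)]

Write x_i = (sqrt(164) + m_i)/d_i with (m_0, d_0) = (0, 1). a_0 = floor(sqrt(164)) = 12, since 12^2 = 144 <= 164 < 169 = 13^2.
Iterate m_{i+1} = d_i*a_i - m_i, d_{i+1} = (164 - m_{i+1}^2)/d_i, a_{i+1} = floor((a_0 + m_{i+1})/d_{i+1}):
  m_1 = 1*12 - 0 = 12, d_1 = (164 - 12^2)/1 = 20/1 = 20, a_1 = floor((12 + 12)/20) = 1.
  m_2 = 20*1 - 12 = 8, d_2 = (164 - 8^2)/20 = 100/20 = 5, a_2 = floor((12 + 8)/5) = 4.
  m_3 = 5*4 - 8 = 12, d_3 = (164 - 12^2)/5 = 20/5 = 4, a_3 = floor((12 + 12)/4) = 6.
  m_4 = 4*6 - 12 = 12, d_4 = (164 - 12^2)/4 = 20/4 = 5, a_4 = floor((12 + 12)/5) = 4.
  m_5 = 5*4 - 12 = 8, d_5 = (164 - 8^2)/5 = 100/5 = 20, a_5 = floor((12 + 8)/20) = 1.
  m_6 = 20*1 - 8 = 12, d_6 = (164 - 12^2)/20 = 20/20 = 1, a_6 = floor((12 + 12)/1) = 24.
  m_7 = 1*24 - 12 = 12, d_7 = (164 - 12^2)/1 = 20/1 = 20: (m_7, d_7) = (m_1, d_1) = (12, 20), so from here the quotients repeat a_1, ..., a_6; the period length is 6.
Hence the expansion of sqrt(164) is a_0 = 12 followed by the repeating block 1, 4, 6, 4, 1, 24 (period 6).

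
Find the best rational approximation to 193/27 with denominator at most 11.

50/7

Expand x = 193/27 as a continued fraction with the Euclidean algorithm:
  193 = 7*27 + 4, so a_0 = 7.
  27 = 6*4 + 3, so a_1 = 6.
  4 = 1*3 + 1, so a_2 = 1.
  3 = 3*1 + 0, so a_3 = 3.
so x = [7; 6, 1, 3].
Convergents (p_i = a_i*p_{i-1} + p_{i-2}, q_i = a_i*q_{i-1} + q_{i-2} with p_{-2}=0, p_{-1}=1, q_{-2}=1, q_{-1}=0), until the denominator exceeds 11:
  i=0: a_0=7, p_0 = 7*1 + 0 = 7, q_0 = 7*0 + 1 = 1.
  i=1: a_1=6, p_1 = 6*7 + 1 = 43, q_1 = 6*1 + 0 = 6.
  i=2: a_2=1, p_2 = 1*43 + 7 = 50, q_2 = 1*6 + 1 = 7.
  i=3: a_3=3, p_3 = 3*50 + 43 = 193, q_3 = 3*7 + 6 = 27.
q_3 = 27 > 11, so the last convergent with denominator <= 11 is p_2/q_2 = 50/7.
The closest fraction with denominator <= 11 is either p_2/q_2 or the intermediate fraction (k*p_2 + p_1)/(k*q_2 + q_1) with the largest k >= 1 whose denominator stays <= 11; these approach x as k grows, and every other convergent or intermediate fraction in range is farther away.
Largest k: floor((11 - q_1)/q_2) = floor((11 - 6)/7) = 0.
Since k = 0, no intermediate fraction beyond p_2/q_2 has denominator <= 11, so the convergent 50/7 is the closest (its error is |193*7 - 50*27|/(27*7) = 1/189).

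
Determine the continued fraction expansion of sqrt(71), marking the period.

[8; (2, 2, 1, 7, 1, 2, 2, 16)]

Write x_i = (sqrt(71) + m_i)/d_i with (m_0, d_0) = (0, 1). a_0 = floor(sqrt(71)) = 8, since 8^2 = 64 <= 71 < 81 = 9^2.
Iterate m_{i+1} = d_i*a_i - m_i, d_{i+1} = (71 - m_{i+1}^2)/d_i, a_{i+1} = floor((a_0 + m_{i+1})/d_{i+1}):
  m_1 = 1*8 - 0 = 8, d_1 = (71 - 8^2)/1 = 7/1 = 7, a_1 = floor((8 + 8)/7) = 2.
  m_2 = 7*2 - 8 = 6, d_2 = (71 - 6^2)/7 = 35/7 = 5, a_2 = floor((8 + 6)/5) = 2.
  m_3 = 5*2 - 6 = 4, d_3 = (71 - 4^2)/5 = 55/5 = 11, a_3 = floor((8 + 4)/11) = 1.
  m_4 = 11*1 - 4 = 7, d_4 = (71 - 7^2)/11 = 22/11 = 2, a_4 = floor((8 + 7)/2) = 7.
  m_5 = 2*7 - 7 = 7, d_5 = (71 - 7^2)/2 = 22/2 = 11, a_5 = floor((8 + 7)/11) = 1.
  m_6 = 11*1 - 7 = 4, d_6 = (71 - 4^2)/11 = 55/11 = 5, a_6 = floor((8 + 4)/5) = 2.
  m_7 = 5*2 - 4 = 6, d_7 = (71 - 6^2)/5 = 35/5 = 7, a_7 = floor((8 + 6)/7) = 2.
  m_8 = 7*2 - 6 = 8, d_8 = (71 - 8^2)/7 = 7/7 = 1, a_8 = floor((8 + 8)/1) = 16.
  m_9 = 1*16 - 8 = 8, d_9 = (71 - 8^2)/1 = 7/1 = 7: (m_9, d_9) = (m_1, d_1) = (8, 7), so from here the quotients repeat a_1, ..., a_8; the period length is 8.
Hence the expansion of sqrt(71) is a_0 = 8 followed by the repeating block 2, 2, 1, 7, 1, 2, 2, 16 (period 8).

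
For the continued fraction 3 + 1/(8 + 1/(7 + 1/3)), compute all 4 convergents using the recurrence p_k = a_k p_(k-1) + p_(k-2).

Using the convergent recurrence p_i = a_i*p_{i-1} + p_{i-2}, q_i = a_i*q_{i-1} + q_{i-2} with p_{-2}=0, p_{-1}=1, q_{-2}=1, q_{-1}=0:
  i=0: a_0=3, p_0 = 3*1 + 0 = 3, q_0 = 3*0 + 1 = 1.
  i=1: a_1=8, p_1 = 8*3 + 1 = 25, q_1 = 8*1 + 0 = 8.
  i=2: a_2=7, p_2 = 7*25 + 3 = 178, q_2 = 7*8 + 1 = 57.
  i=3: a_3=3, p_3 = 3*178 + 25 = 559, q_3 = 3*57 + 8 = 179.

3/1, 25/8, 178/57, 559/179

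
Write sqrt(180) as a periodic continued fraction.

[13; (2, 2, 2, 26)]

Write x_i = (sqrt(180) + m_i)/d_i with (m_0, d_0) = (0, 1). a_0 = floor(sqrt(180)) = 13, since 13^2 = 169 <= 180 < 196 = 14^2.
Iterate m_{i+1} = d_i*a_i - m_i, d_{i+1} = (180 - m_{i+1}^2)/d_i, a_{i+1} = floor((a_0 + m_{i+1})/d_{i+1}):
  m_1 = 1*13 - 0 = 13, d_1 = (180 - 13^2)/1 = 11/1 = 11, a_1 = floor((13 + 13)/11) = 2.
  m_2 = 11*2 - 13 = 9, d_2 = (180 - 9^2)/11 = 99/11 = 9, a_2 = floor((13 + 9)/9) = 2.
  m_3 = 9*2 - 9 = 9, d_3 = (180 - 9^2)/9 = 99/9 = 11, a_3 = floor((13 + 9)/11) = 2.
  m_4 = 11*2 - 9 = 13, d_4 = (180 - 13^2)/11 = 11/11 = 1, a_4 = floor((13 + 13)/1) = 26.
  m_5 = 1*26 - 13 = 13, d_5 = (180 - 13^2)/1 = 11/1 = 11: (m_5, d_5) = (m_1, d_1) = (13, 11), so from here the quotients repeat a_1, ..., a_4; the period length is 4.
Hence the expansion of sqrt(180) is a_0 = 13 followed by the repeating block 2, 2, 2, 26 (period 4).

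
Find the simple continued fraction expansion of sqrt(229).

[15; (7, 1, 1, 7, 30)]

Write x_i = (sqrt(229) + m_i)/d_i with (m_0, d_0) = (0, 1). a_0 = floor(sqrt(229)) = 15, since 15^2 = 225 <= 229 < 256 = 16^2.
Iterate m_{i+1} = d_i*a_i - m_i, d_{i+1} = (229 - m_{i+1}^2)/d_i, a_{i+1} = floor((a_0 + m_{i+1})/d_{i+1}):
  m_1 = 1*15 - 0 = 15, d_1 = (229 - 15^2)/1 = 4/1 = 4, a_1 = floor((15 + 15)/4) = 7.
  m_2 = 4*7 - 15 = 13, d_2 = (229 - 13^2)/4 = 60/4 = 15, a_2 = floor((15 + 13)/15) = 1.
  m_3 = 15*1 - 13 = 2, d_3 = (229 - 2^2)/15 = 225/15 = 15, a_3 = floor((15 + 2)/15) = 1.
  m_4 = 15*1 - 2 = 13, d_4 = (229 - 13^2)/15 = 60/15 = 4, a_4 = floor((15 + 13)/4) = 7.
  m_5 = 4*7 - 13 = 15, d_5 = (229 - 15^2)/4 = 4/4 = 1, a_5 = floor((15 + 15)/1) = 30.
  m_6 = 1*30 - 15 = 15, d_6 = (229 - 15^2)/1 = 4/1 = 4: (m_6, d_6) = (m_1, d_1) = (15, 4), so from here the quotients repeat a_1, ..., a_5; the period length is 5.
Hence the expansion of sqrt(229) is a_0 = 15 followed by the repeating block 7, 1, 1, 7, 30 (period 5).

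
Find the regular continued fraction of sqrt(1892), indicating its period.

[43; (2, 86)]

Write x_i = (sqrt(1892) + m_i)/d_i with (m_0, d_0) = (0, 1). a_0 = floor(sqrt(1892)) = 43, since 43^2 = 1849 <= 1892 < 1936 = 44^2.
Iterate m_{i+1} = d_i*a_i - m_i, d_{i+1} = (1892 - m_{i+1}^2)/d_i, a_{i+1} = floor((a_0 + m_{i+1})/d_{i+1}):
  m_1 = 1*43 - 0 = 43, d_1 = (1892 - 43^2)/1 = 43/1 = 43, a_1 = floor((43 + 43)/43) = 2.
  m_2 = 43*2 - 43 = 43, d_2 = (1892 - 43^2)/43 = 43/43 = 1, a_2 = floor((43 + 43)/1) = 86.
  m_3 = 1*86 - 43 = 43, d_3 = (1892 - 43^2)/1 = 43/1 = 43: (m_3, d_3) = (m_1, d_1) = (43, 43), so from here the quotients repeat a_1, a_2; the period length is 2.
Hence the expansion of sqrt(1892) is a_0 = 43 followed by the repeating block 2, 86 (period 2).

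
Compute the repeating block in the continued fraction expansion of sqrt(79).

[8; (1, 7, 1, 16)]

Write x_i = (sqrt(79) + m_i)/d_i with (m_0, d_0) = (0, 1). a_0 = floor(sqrt(79)) = 8, since 8^2 = 64 <= 79 < 81 = 9^2.
Iterate m_{i+1} = d_i*a_i - m_i, d_{i+1} = (79 - m_{i+1}^2)/d_i, a_{i+1} = floor((a_0 + m_{i+1})/d_{i+1}):
  m_1 = 1*8 - 0 = 8, d_1 = (79 - 8^2)/1 = 15/1 = 15, a_1 = floor((8 + 8)/15) = 1.
  m_2 = 15*1 - 8 = 7, d_2 = (79 - 7^2)/15 = 30/15 = 2, a_2 = floor((8 + 7)/2) = 7.
  m_3 = 2*7 - 7 = 7, d_3 = (79 - 7^2)/2 = 30/2 = 15, a_3 = floor((8 + 7)/15) = 1.
  m_4 = 15*1 - 7 = 8, d_4 = (79 - 8^2)/15 = 15/15 = 1, a_4 = floor((8 + 8)/1) = 16.
  m_5 = 1*16 - 8 = 8, d_5 = (79 - 8^2)/1 = 15/1 = 15: (m_5, d_5) = (m_1, d_1) = (8, 15), so from here the quotients repeat a_1, ..., a_4; the period length is 4.
Hence the expansion of sqrt(79) is a_0 = 8 followed by the repeating block 1, 7, 1, 16 (period 4).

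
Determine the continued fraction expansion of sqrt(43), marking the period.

[6; (1, 1, 3, 1, 5, 1, 3, 1, 1, 12)]

Write x_i = (sqrt(43) + m_i)/d_i with (m_0, d_0) = (0, 1). a_0 = floor(sqrt(43)) = 6, since 6^2 = 36 <= 43 < 49 = 7^2.
Iterate m_{i+1} = d_i*a_i - m_i, d_{i+1} = (43 - m_{i+1}^2)/d_i, a_{i+1} = floor((a_0 + m_{i+1})/d_{i+1}):
  m_1 = 1*6 - 0 = 6, d_1 = (43 - 6^2)/1 = 7/1 = 7, a_1 = floor((6 + 6)/7) = 1.
  m_2 = 7*1 - 6 = 1, d_2 = (43 - 1^2)/7 = 42/7 = 6, a_2 = floor((6 + 1)/6) = 1.
  m_3 = 6*1 - 1 = 5, d_3 = (43 - 5^2)/6 = 18/6 = 3, a_3 = floor((6 + 5)/3) = 3.
  m_4 = 3*3 - 5 = 4, d_4 = (43 - 4^2)/3 = 27/3 = 9, a_4 = floor((6 + 4)/9) = 1.
  m_5 = 9*1 - 4 = 5, d_5 = (43 - 5^2)/9 = 18/9 = 2, a_5 = floor((6 + 5)/2) = 5.
  m_6 = 2*5 - 5 = 5, d_6 = (43 - 5^2)/2 = 18/2 = 9, a_6 = floor((6 + 5)/9) = 1.
  m_7 = 9*1 - 5 = 4, d_7 = (43 - 4^2)/9 = 27/9 = 3, a_7 = floor((6 + 4)/3) = 3.
  m_8 = 3*3 - 4 = 5, d_8 = (43 - 5^2)/3 = 18/3 = 6, a_8 = floor((6 + 5)/6) = 1.
  m_9 = 6*1 - 5 = 1, d_9 = (43 - 1^2)/6 = 42/6 = 7, a_9 = floor((6 + 1)/7) = 1.
  m_10 = 7*1 - 1 = 6, d_10 = (43 - 6^2)/7 = 7/7 = 1, a_10 = floor((6 + 6)/1) = 12.
  m_11 = 1*12 - 6 = 6, d_11 = (43 - 6^2)/1 = 7/1 = 7: (m_11, d_11) = (m_1, d_1) = (6, 7), so from here the quotients repeat a_1, ..., a_10; the period length is 10.
Hence the expansion of sqrt(43) is a_0 = 6 followed by the repeating block 1, 1, 3, 1, 5, 1, 3, 1, 1, 12 (period 10).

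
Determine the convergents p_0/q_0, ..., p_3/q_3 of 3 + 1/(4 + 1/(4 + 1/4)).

Using the convergent recurrence p_i = a_i*p_{i-1} + p_{i-2}, q_i = a_i*q_{i-1} + q_{i-2} with p_{-2}=0, p_{-1}=1, q_{-2}=1, q_{-1}=0:
  i=0: a_0=3, p_0 = 3*1 + 0 = 3, q_0 = 3*0 + 1 = 1.
  i=1: a_1=4, p_1 = 4*3 + 1 = 13, q_1 = 4*1 + 0 = 4.
  i=2: a_2=4, p_2 = 4*13 + 3 = 55, q_2 = 4*4 + 1 = 17.
  i=3: a_3=4, p_3 = 4*55 + 13 = 233, q_3 = 4*17 + 4 = 72.

3/1, 13/4, 55/17, 233/72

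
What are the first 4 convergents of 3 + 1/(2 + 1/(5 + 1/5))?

3/1, 7/2, 38/11, 197/57

Using the convergent recurrence p_i = a_i*p_{i-1} + p_{i-2}, q_i = a_i*q_{i-1} + q_{i-2} with p_{-2}=0, p_{-1}=1, q_{-2}=1, q_{-1}=0:
  i=0: a_0=3, p_0 = 3*1 + 0 = 3, q_0 = 3*0 + 1 = 1.
  i=1: a_1=2, p_1 = 2*3 + 1 = 7, q_1 = 2*1 + 0 = 2.
  i=2: a_2=5, p_2 = 5*7 + 3 = 38, q_2 = 5*2 + 1 = 11.
  i=3: a_3=5, p_3 = 5*38 + 7 = 197, q_3 = 5*11 + 2 = 57.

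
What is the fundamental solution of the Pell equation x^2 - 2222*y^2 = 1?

First expand sqrt(2222) as a continued fraction. With x_i = (sqrt(2222) + m_i)/d_i and (m_0, d_0) = (0, 1): a_0 = floor(sqrt(2222)) = 47, since 47^2 = 2209 <= 2222 < 2304 = 48^2.
Iterate m_{i+1} = d_i*a_i - m_i, d_{i+1} = (2222 - m_{i+1}^2)/d_i, a_{i+1} = floor((a_0 + m_{i+1})/d_{i+1}):
  m_1 = 1*47 - 0 = 47, d_1 = (2222 - 47^2)/1 = 13/1 = 13, a_1 = floor((47 + 47)/13) = 7.
  m_2 = 13*7 - 47 = 44, d_2 = (2222 - 44^2)/13 = 286/13 = 22, a_2 = floor((47 + 44)/22) = 4.
  m_3 = 22*4 - 44 = 44, d_3 = (2222 - 44^2)/22 = 286/22 = 13, a_3 = floor((47 + 44)/13) = 7.
  m_4 = 13*7 - 44 = 47, d_4 = (2222 - 47^2)/13 = 13/13 = 1, a_4 = floor((47 + 47)/1) = 94.
  m_5 = 1*94 - 47 = 47, d_5 = (2222 - 47^2)/1 = 13/1 = 13: (m_5, d_5) = (m_1, d_1) = (47, 13), so from here the quotients repeat a_1, ..., a_4; the period length is 4.
So sqrt(2222) = [47; (7, 4, 7, 94)] with period length k = 4.
k is even, so the fundamental solution of x^2 - 2222y^2 = 1 is (p_{k-1}, q_{k-1}) = (p_3, q_3); compute convergents through index 3.
Convergents (p_i = a_i*p_{i-1} + p_{i-2}, q_i = a_i*q_{i-1} + q_{i-2} with p_{-2}=0, p_{-1}=1, q_{-2}=1, q_{-1}=0):
  i=0: a_0=47, p_0 = 47*1 + 0 = 47, q_0 = 47*0 + 1 = 1.
  i=1: a_1=7, p_1 = 7*47 + 1 = 330, q_1 = 7*1 + 0 = 7.
  i=2: a_2=4, p_2 = 4*330 + 47 = 1367, q_2 = 4*7 + 1 = 29.
  i=3: a_3=7, p_3 = 7*1367 + 330 = 9899, q_3 = 7*29 + 7 = 210.
Check: 9899^2 - 2222*210^2 = 97990201 - 97990200 = 1, so (x, y) = (9899, 210) solves the equation, and by the theorem it is the least positive solution.

(x, y) = (9899, 210)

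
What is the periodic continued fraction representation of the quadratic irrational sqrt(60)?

Write x_i = (sqrt(60) + m_i)/d_i with (m_0, d_0) = (0, 1). a_0 = floor(sqrt(60)) = 7, since 7^2 = 49 <= 60 < 64 = 8^2.
Iterate m_{i+1} = d_i*a_i - m_i, d_{i+1} = (60 - m_{i+1}^2)/d_i, a_{i+1} = floor((a_0 + m_{i+1})/d_{i+1}):
  m_1 = 1*7 - 0 = 7, d_1 = (60 - 7^2)/1 = 11/1 = 11, a_1 = floor((7 + 7)/11) = 1.
  m_2 = 11*1 - 7 = 4, d_2 = (60 - 4^2)/11 = 44/11 = 4, a_2 = floor((7 + 4)/4) = 2.
  m_3 = 4*2 - 4 = 4, d_3 = (60 - 4^2)/4 = 44/4 = 11, a_3 = floor((7 + 4)/11) = 1.
  m_4 = 11*1 - 4 = 7, d_4 = (60 - 7^2)/11 = 11/11 = 1, a_4 = floor((7 + 7)/1) = 14.
  m_5 = 1*14 - 7 = 7, d_5 = (60 - 7^2)/1 = 11/1 = 11: (m_5, d_5) = (m_1, d_1) = (7, 11), so from here the quotients repeat a_1, ..., a_4; the period length is 4.
Hence the expansion of sqrt(60) is a_0 = 7 followed by the repeating block 1, 2, 1, 14 (period 4).

[7; (1, 2, 1, 14)]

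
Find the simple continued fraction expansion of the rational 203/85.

[2; 2, 1, 1, 2, 1, 4]

Run the Euclidean algorithm on 203 and 85; the successive quotients are the partial quotients a_0, a_1, ... (each step inverts the fractional part left over by the previous one):
  203 = 2*85 + 33, so a_0 = 2.
  85 = 2*33 + 19, so a_1 = 2.
  33 = 1*19 + 14, so a_2 = 1.
  19 = 1*14 + 5, so a_3 = 1.
  14 = 2*5 + 4, so a_4 = 2.
  5 = 1*4 + 1, so a_5 = 1.
  4 = 4*1 + 0, so a_6 = 4.
The remainder reaches 0 after 7 divisions, so the expansion has 7 partial quotients, read off in order.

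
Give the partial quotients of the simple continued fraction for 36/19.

[1; 1, 8, 2]

Run the Euclidean algorithm on 36 and 19; the successive quotients are the partial quotients a_0, a_1, ... (each step inverts the fractional part left over by the previous one):
  36 = 1*19 + 17, so a_0 = 1.
  19 = 1*17 + 2, so a_1 = 1.
  17 = 8*2 + 1, so a_2 = 8.
  2 = 2*1 + 0, so a_3 = 2.
The remainder reaches 0 after 4 divisions, so the expansion has 4 partial quotients, read off in order.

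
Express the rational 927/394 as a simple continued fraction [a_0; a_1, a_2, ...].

[2; 2, 1, 5, 23]

Run the Euclidean algorithm on 927 and 394; the successive quotients are the partial quotients a_0, a_1, ... (each step inverts the fractional part left over by the previous one):
  927 = 2*394 + 139, so a_0 = 2.
  394 = 2*139 + 116, so a_1 = 2.
  139 = 1*116 + 23, so a_2 = 1.
  116 = 5*23 + 1, so a_3 = 5.
  23 = 23*1 + 0, so a_4 = 23.
The remainder reaches 0 after 5 divisions, so the expansion has 5 partial quotients, read off in order.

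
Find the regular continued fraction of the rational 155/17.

[9; 8, 2]

Run the Euclidean algorithm on 155 and 17; the successive quotients are the partial quotients a_0, a_1, ... (each step inverts the fractional part left over by the previous one):
  155 = 9*17 + 2, so a_0 = 9.
  17 = 8*2 + 1, so a_1 = 8.
  2 = 2*1 + 0, so a_2 = 2.
The remainder reaches 0 after 3 divisions, so the expansion has 3 partial quotients, read off in order.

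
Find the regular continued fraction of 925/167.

Run the Euclidean algorithm on 925 and 167; the successive quotients are the partial quotients a_0, a_1, ... (each step inverts the fractional part left over by the previous one):
  925 = 5*167 + 90, so a_0 = 5.
  167 = 1*90 + 77, so a_1 = 1.
  90 = 1*77 + 13, so a_2 = 1.
  77 = 5*13 + 12, so a_3 = 5.
  13 = 1*12 + 1, so a_4 = 1.
  12 = 12*1 + 0, so a_5 = 12.
The remainder reaches 0 after 6 divisions, so the expansion has 6 partial quotients, read off in order.

[5; 1, 1, 5, 1, 12]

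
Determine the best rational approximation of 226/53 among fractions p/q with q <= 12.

47/11

Expand x = 226/53 as a continued fraction with the Euclidean algorithm:
  226 = 4*53 + 14, so a_0 = 4.
  53 = 3*14 + 11, so a_1 = 3.
  14 = 1*11 + 3, so a_2 = 1.
  11 = 3*3 + 2, so a_3 = 3.
  3 = 1*2 + 1, so a_4 = 1.
  2 = 2*1 + 0, so a_5 = 2.
so x = [4; 3, 1, 3, 1, 2].
Convergents (p_i = a_i*p_{i-1} + p_{i-2}, q_i = a_i*q_{i-1} + q_{i-2} with p_{-2}=0, p_{-1}=1, q_{-2}=1, q_{-1}=0), until the denominator exceeds 12:
  i=0: a_0=4, p_0 = 4*1 + 0 = 4, q_0 = 4*0 + 1 = 1.
  i=1: a_1=3, p_1 = 3*4 + 1 = 13, q_1 = 3*1 + 0 = 3.
  i=2: a_2=1, p_2 = 1*13 + 4 = 17, q_2 = 1*3 + 1 = 4.
  i=3: a_3=3, p_3 = 3*17 + 13 = 64, q_3 = 3*4 + 3 = 15.
q_3 = 15 > 12, so the last convergent with denominator <= 12 is p_2/q_2 = 17/4.
The closest fraction with denominator <= 12 is either p_2/q_2 or the intermediate fraction (k*p_2 + p_1)/(k*q_2 + q_1) with the largest k >= 1 whose denominator stays <= 12; these approach x as k grows, and every other convergent or intermediate fraction in range is farther away.
Largest k: floor((12 - q_1)/q_2) = floor((12 - 3)/4) = 2.
That gives (2*17 + 13)/(2*4 + 3) = 47/11.
Compare the errors: |x - 17/4| = |226*4 - 17*53|/(53*4) = 3/212, and |x - 47/11| = |226*11 - 47*53|/(53*11) = 5/583.
Cross-multiplying, 5*212 = 1060 < 1749 = 3*583, so 5/583 is smaller: the intermediate fraction 47/11 is closer to x than 17/4.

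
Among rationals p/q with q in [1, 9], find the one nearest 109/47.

7/3

Expand x = 109/47 as a continued fraction with the Euclidean algorithm:
  109 = 2*47 + 15, so a_0 = 2.
  47 = 3*15 + 2, so a_1 = 3.
  15 = 7*2 + 1, so a_2 = 7.
  2 = 2*1 + 0, so a_3 = 2.
so x = [2; 3, 7, 2].
Convergents (p_i = a_i*p_{i-1} + p_{i-2}, q_i = a_i*q_{i-1} + q_{i-2} with p_{-2}=0, p_{-1}=1, q_{-2}=1, q_{-1}=0), until the denominator exceeds 9:
  i=0: a_0=2, p_0 = 2*1 + 0 = 2, q_0 = 2*0 + 1 = 1.
  i=1: a_1=3, p_1 = 3*2 + 1 = 7, q_1 = 3*1 + 0 = 3.
  i=2: a_2=7, p_2 = 7*7 + 2 = 51, q_2 = 7*3 + 1 = 22.
q_2 = 22 > 9, so the last convergent with denominator <= 9 is p_1/q_1 = 7/3.
The closest fraction with denominator <= 9 is either p_1/q_1 or the intermediate fraction (k*p_1 + p_0)/(k*q_1 + q_0) with the largest k >= 1 whose denominator stays <= 9; these approach x as k grows, and every other convergent or intermediate fraction in range is farther away.
Largest k: floor((9 - q_0)/q_1) = floor((9 - 1)/3) = 2.
That gives (2*7 + 2)/(2*3 + 1) = 16/7.
Compare the errors: |x - 7/3| = |109*3 - 7*47|/(47*3) = 2/141, and |x - 16/7| = |109*7 - 16*47|/(47*7) = 11/329.
Cross-multiplying, 2*329 = 658 < 1551 = 11*141, so 2/141 is smaller: the convergent 7/3 is closer to x than 16/7.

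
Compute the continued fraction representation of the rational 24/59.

[0; 2, 2, 5, 2]

Run the Euclidean algorithm on 24 and 59; the successive quotients are the partial quotients a_0, a_1, ... (each step inverts the fractional part left over by the previous one):
  24 = 0*59 + 24, so a_0 = 0.
  59 = 2*24 + 11, so a_1 = 2.
  24 = 2*11 + 2, so a_2 = 2.
  11 = 5*2 + 1, so a_3 = 5.
  2 = 2*1 + 0, so a_4 = 2.
The remainder reaches 0 after 5 divisions, so the expansion has 5 partial quotients, read off in order.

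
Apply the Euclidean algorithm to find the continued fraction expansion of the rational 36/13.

Run the Euclidean algorithm on 36 and 13; the successive quotients are the partial quotients a_0, a_1, ... (each step inverts the fractional part left over by the previous one):
  36 = 2*13 + 10, so a_0 = 2.
  13 = 1*10 + 3, so a_1 = 1.
  10 = 3*3 + 1, so a_2 = 3.
  3 = 3*1 + 0, so a_3 = 3.
The remainder reaches 0 after 4 divisions, so the expansion has 4 partial quotients, read off in order.

[2; 1, 3, 3]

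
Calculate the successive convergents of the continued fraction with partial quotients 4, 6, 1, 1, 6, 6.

Using the convergent recurrence p_i = a_i*p_{i-1} + p_{i-2}, q_i = a_i*q_{i-1} + q_{i-2} with p_{-2}=0, p_{-1}=1, q_{-2}=1, q_{-1}=0:
  i=0: a_0=4, p_0 = 4*1 + 0 = 4, q_0 = 4*0 + 1 = 1.
  i=1: a_1=6, p_1 = 6*4 + 1 = 25, q_1 = 6*1 + 0 = 6.
  i=2: a_2=1, p_2 = 1*25 + 4 = 29, q_2 = 1*6 + 1 = 7.
  i=3: a_3=1, p_3 = 1*29 + 25 = 54, q_3 = 1*7 + 6 = 13.
  i=4: a_4=6, p_4 = 6*54 + 29 = 353, q_4 = 6*13 + 7 = 85.
  i=5: a_5=6, p_5 = 6*353 + 54 = 2172, q_5 = 6*85 + 13 = 523.

4/1, 25/6, 29/7, 54/13, 353/85, 2172/523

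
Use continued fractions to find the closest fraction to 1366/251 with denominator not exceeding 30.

Expand x = 1366/251 as a continued fraction with the Euclidean algorithm:
  1366 = 5*251 + 111, so a_0 = 5.
  251 = 2*111 + 29, so a_1 = 2.
  111 = 3*29 + 24, so a_2 = 3.
  29 = 1*24 + 5, so a_3 = 1.
  24 = 4*5 + 4, so a_4 = 4.
  5 = 1*4 + 1, so a_5 = 1.
  4 = 4*1 + 0, so a_6 = 4.
so x = [5; 2, 3, 1, 4, 1, 4].
Convergents (p_i = a_i*p_{i-1} + p_{i-2}, q_i = a_i*q_{i-1} + q_{i-2} with p_{-2}=0, p_{-1}=1, q_{-2}=1, q_{-1}=0), until the denominator exceeds 30:
  i=0: a_0=5, p_0 = 5*1 + 0 = 5, q_0 = 5*0 + 1 = 1.
  i=1: a_1=2, p_1 = 2*5 + 1 = 11, q_1 = 2*1 + 0 = 2.
  i=2: a_2=3, p_2 = 3*11 + 5 = 38, q_2 = 3*2 + 1 = 7.
  i=3: a_3=1, p_3 = 1*38 + 11 = 49, q_3 = 1*7 + 2 = 9.
  i=4: a_4=4, p_4 = 4*49 + 38 = 234, q_4 = 4*9 + 7 = 43.
q_4 = 43 > 30, so the last convergent with denominator <= 30 is p_3/q_3 = 49/9.
The closest fraction with denominator <= 30 is either p_3/q_3 or the intermediate fraction (k*p_3 + p_2)/(k*q_3 + q_2) with the largest k >= 1 whose denominator stays <= 30; these approach x as k grows, and every other convergent or intermediate fraction in range is farther away.
Largest k: floor((30 - q_2)/q_3) = floor((30 - 7)/9) = 2.
That gives (2*49 + 38)/(2*9 + 7) = 136/25.
Compare the errors: |x - 49/9| = |1366*9 - 49*251|/(251*9) = 5/2259, and |x - 136/25| = |1366*25 - 136*251|/(251*25) = 14/6275.
Cross-multiplying, 5*6275 = 31375 < 31626 = 14*2259, so 5/2259 is smaller: the convergent 49/9 is closer to x than 136/25.

49/9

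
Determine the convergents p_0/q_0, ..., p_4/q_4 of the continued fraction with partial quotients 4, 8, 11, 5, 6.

Using the convergent recurrence p_i = a_i*p_{i-1} + p_{i-2}, q_i = a_i*q_{i-1} + q_{i-2} with p_{-2}=0, p_{-1}=1, q_{-2}=1, q_{-1}=0:
  i=0: a_0=4, p_0 = 4*1 + 0 = 4, q_0 = 4*0 + 1 = 1.
  i=1: a_1=8, p_1 = 8*4 + 1 = 33, q_1 = 8*1 + 0 = 8.
  i=2: a_2=11, p_2 = 11*33 + 4 = 367, q_2 = 11*8 + 1 = 89.
  i=3: a_3=5, p_3 = 5*367 + 33 = 1868, q_3 = 5*89 + 8 = 453.
  i=4: a_4=6, p_4 = 6*1868 + 367 = 11575, q_4 = 6*453 + 89 = 2807.

4/1, 33/8, 367/89, 1868/453, 11575/2807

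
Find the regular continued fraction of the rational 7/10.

Run the Euclidean algorithm on 7 and 10; the successive quotients are the partial quotients a_0, a_1, ... (each step inverts the fractional part left over by the previous one):
  7 = 0*10 + 7, so a_0 = 0.
  10 = 1*7 + 3, so a_1 = 1.
  7 = 2*3 + 1, so a_2 = 2.
  3 = 3*1 + 0, so a_3 = 3.
The remainder reaches 0 after 4 divisions, so the expansion has 4 partial quotients, read off in order.

[0; 1, 2, 3]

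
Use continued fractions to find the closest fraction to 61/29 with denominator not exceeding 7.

15/7

Expand x = 61/29 as a continued fraction with the Euclidean algorithm:
  61 = 2*29 + 3, so a_0 = 2.
  29 = 9*3 + 2, so a_1 = 9.
  3 = 1*2 + 1, so a_2 = 1.
  2 = 2*1 + 0, so a_3 = 2.
so x = [2; 9, 1, 2].
Convergents (p_i = a_i*p_{i-1} + p_{i-2}, q_i = a_i*q_{i-1} + q_{i-2} with p_{-2}=0, p_{-1}=1, q_{-2}=1, q_{-1}=0), until the denominator exceeds 7:
  i=0: a_0=2, p_0 = 2*1 + 0 = 2, q_0 = 2*0 + 1 = 1.
  i=1: a_1=9, p_1 = 9*2 + 1 = 19, q_1 = 9*1 + 0 = 9.
q_1 = 9 > 7, so the last convergent with denominator <= 7 is p_0/q_0 = 2/1.
The closest fraction with denominator <= 7 is either p_0/q_0 or the intermediate fraction (k*p_0 + p_{-1})/(k*q_0 + q_{-1}) with the largest k >= 1 whose denominator stays <= 7; these approach x as k grows, and every other convergent or intermediate fraction in range is farther away.
Largest k: floor((7 - q_{-1})/q_0) = floor((7 - 0)/1) = 7 (using the seeds p_{-1} = 1, q_{-1} = 0).
That gives (7*2 + 1)/(7*1 + 0) = 15/7.
Compare the errors: |x - 2/1| = |61*1 - 2*29|/(29*1) = 3/29, and |x - 15/7| = |61*7 - 15*29|/(29*7) = 8/203.
Cross-multiplying, 8*29 = 232 < 609 = 3*203, so 8/203 is smaller: the intermediate fraction 15/7 is closer to x than 2/1.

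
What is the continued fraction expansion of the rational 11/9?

Run the Euclidean algorithm on 11 and 9; the successive quotients are the partial quotients a_0, a_1, ... (each step inverts the fractional part left over by the previous one):
  11 = 1*9 + 2, so a_0 = 1.
  9 = 4*2 + 1, so a_1 = 4.
  2 = 2*1 + 0, so a_2 = 2.
The remainder reaches 0 after 3 divisions, so the expansion has 3 partial quotients, read off in order.

[1; 4, 2]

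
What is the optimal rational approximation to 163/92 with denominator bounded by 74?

Expand x = 163/92 as a continued fraction with the Euclidean algorithm:
  163 = 1*92 + 71, so a_0 = 1.
  92 = 1*71 + 21, so a_1 = 1.
  71 = 3*21 + 8, so a_2 = 3.
  21 = 2*8 + 5, so a_3 = 2.
  8 = 1*5 + 3, so a_4 = 1.
  5 = 1*3 + 2, so a_5 = 1.
  3 = 1*2 + 1, so a_6 = 1.
  2 = 2*1 + 0, so a_7 = 2.
so x = [1; 1, 3, 2, 1, 1, 1, 2].
Convergents (p_i = a_i*p_{i-1} + p_{i-2}, q_i = a_i*q_{i-1} + q_{i-2} with p_{-2}=0, p_{-1}=1, q_{-2}=1, q_{-1}=0), until the denominator exceeds 74:
  i=0: a_0=1, p_0 = 1*1 + 0 = 1, q_0 = 1*0 + 1 = 1.
  i=1: a_1=1, p_1 = 1*1 + 1 = 2, q_1 = 1*1 + 0 = 1.
  i=2: a_2=3, p_2 = 3*2 + 1 = 7, q_2 = 3*1 + 1 = 4.
  i=3: a_3=2, p_3 = 2*7 + 2 = 16, q_3 = 2*4 + 1 = 9.
  i=4: a_4=1, p_4 = 1*16 + 7 = 23, q_4 = 1*9 + 4 = 13.
  i=5: a_5=1, p_5 = 1*23 + 16 = 39, q_5 = 1*13 + 9 = 22.
  i=6: a_6=1, p_6 = 1*39 + 23 = 62, q_6 = 1*22 + 13 = 35.
  i=7: a_7=2, p_7 = 2*62 + 39 = 163, q_7 = 2*35 + 22 = 92.
q_7 = 92 > 74, so the last convergent with denominator <= 74 is p_6/q_6 = 62/35.
The closest fraction with denominator <= 74 is either p_6/q_6 or the intermediate fraction (k*p_6 + p_5)/(k*q_6 + q_5) with the largest k >= 1 whose denominator stays <= 74; these approach x as k grows, and every other convergent or intermediate fraction in range is farther away.
Largest k: floor((74 - q_5)/q_6) = floor((74 - 22)/35) = 1.
That gives (1*62 + 39)/(1*35 + 22) = 101/57.
Compare the errors: |x - 62/35| = |163*35 - 62*92|/(92*35) = 1/3220, and |x - 101/57| = |163*57 - 101*92|/(92*57) = 1/5244.
Cross-multiplying, 1*3220 = 3220 < 5244 = 1*5244, so 1/5244 is smaller: the intermediate fraction 101/57 is closer to x than 62/35.

101/57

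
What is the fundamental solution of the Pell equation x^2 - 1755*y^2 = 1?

First expand sqrt(1755) as a continued fraction. With x_i = (sqrt(1755) + m_i)/d_i and (m_0, d_0) = (0, 1): a_0 = floor(sqrt(1755)) = 41, since 41^2 = 1681 <= 1755 < 1764 = 42^2.
Iterate m_{i+1} = d_i*a_i - m_i, d_{i+1} = (1755 - m_{i+1}^2)/d_i, a_{i+1} = floor((a_0 + m_{i+1})/d_{i+1}):
  m_1 = 1*41 - 0 = 41, d_1 = (1755 - 41^2)/1 = 74/1 = 74, a_1 = floor((41 + 41)/74) = 1.
  m_2 = 74*1 - 41 = 33, d_2 = (1755 - 33^2)/74 = 666/74 = 9, a_2 = floor((41 + 33)/9) = 8.
  m_3 = 9*8 - 33 = 39, d_3 = (1755 - 39^2)/9 = 234/9 = 26, a_3 = floor((41 + 39)/26) = 3.
  m_4 = 26*3 - 39 = 39, d_4 = (1755 - 39^2)/26 = 234/26 = 9, a_4 = floor((41 + 39)/9) = 8.
  m_5 = 9*8 - 39 = 33, d_5 = (1755 - 33^2)/9 = 666/9 = 74, a_5 = floor((41 + 33)/74) = 1.
  m_6 = 74*1 - 33 = 41, d_6 = (1755 - 41^2)/74 = 74/74 = 1, a_6 = floor((41 + 41)/1) = 82.
  m_7 = 1*82 - 41 = 41, d_7 = (1755 - 41^2)/1 = 74/1 = 74: (m_7, d_7) = (m_1, d_1) = (41, 74), so from here the quotients repeat a_1, ..., a_6; the period length is 6.
So sqrt(1755) = [41; (1, 8, 3, 8, 1, 82)] with period length k = 6.
k is even, so the fundamental solution of x^2 - 1755y^2 = 1 is (p_{k-1}, q_{k-1}) = (p_5, q_5); compute convergents through index 5.
Convergents (p_i = a_i*p_{i-1} + p_{i-2}, q_i = a_i*q_{i-1} + q_{i-2} with p_{-2}=0, p_{-1}=1, q_{-2}=1, q_{-1}=0):
  i=0: a_0=41, p_0 = 41*1 + 0 = 41, q_0 = 41*0 + 1 = 1.
  i=1: a_1=1, p_1 = 1*41 + 1 = 42, q_1 = 1*1 + 0 = 1.
  i=2: a_2=8, p_2 = 8*42 + 41 = 377, q_2 = 8*1 + 1 = 9.
  i=3: a_3=3, p_3 = 3*377 + 42 = 1173, q_3 = 3*9 + 1 = 28.
  i=4: a_4=8, p_4 = 8*1173 + 377 = 9761, q_4 = 8*28 + 9 = 233.
  i=5: a_5=1, p_5 = 1*9761 + 1173 = 10934, q_5 = 1*233 + 28 = 261.
Check: 10934^2 - 1755*261^2 = 119552356 - 119552355 = 1, so (x, y) = (10934, 261) solves the equation, and by the theorem it is the least positive solution.

(x, y) = (10934, 261)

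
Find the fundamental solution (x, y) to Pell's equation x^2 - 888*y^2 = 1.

First expand sqrt(888) as a continued fraction. With x_i = (sqrt(888) + m_i)/d_i and (m_0, d_0) = (0, 1): a_0 = floor(sqrt(888)) = 29, since 29^2 = 841 <= 888 < 900 = 30^2.
Iterate m_{i+1} = d_i*a_i - m_i, d_{i+1} = (888 - m_{i+1}^2)/d_i, a_{i+1} = floor((a_0 + m_{i+1})/d_{i+1}):
  m_1 = 1*29 - 0 = 29, d_1 = (888 - 29^2)/1 = 47/1 = 47, a_1 = floor((29 + 29)/47) = 1.
  m_2 = 47*1 - 29 = 18, d_2 = (888 - 18^2)/47 = 564/47 = 12, a_2 = floor((29 + 18)/12) = 3.
  m_3 = 12*3 - 18 = 18, d_3 = (888 - 18^2)/12 = 564/12 = 47, a_3 = floor((29 + 18)/47) = 1.
  m_4 = 47*1 - 18 = 29, d_4 = (888 - 29^2)/47 = 47/47 = 1, a_4 = floor((29 + 29)/1) = 58.
  m_5 = 1*58 - 29 = 29, d_5 = (888 - 29^2)/1 = 47/1 = 47: (m_5, d_5) = (m_1, d_1) = (29, 47), so from here the quotients repeat a_1, ..., a_4; the period length is 4.
So sqrt(888) = [29; (1, 3, 1, 58)] with period length k = 4.
k is even, so the fundamental solution of x^2 - 888y^2 = 1 is (p_{k-1}, q_{k-1}) = (p_3, q_3); compute convergents through index 3.
Convergents (p_i = a_i*p_{i-1} + p_{i-2}, q_i = a_i*q_{i-1} + q_{i-2} with p_{-2}=0, p_{-1}=1, q_{-2}=1, q_{-1}=0):
  i=0: a_0=29, p_0 = 29*1 + 0 = 29, q_0 = 29*0 + 1 = 1.
  i=1: a_1=1, p_1 = 1*29 + 1 = 30, q_1 = 1*1 + 0 = 1.
  i=2: a_2=3, p_2 = 3*30 + 29 = 119, q_2 = 3*1 + 1 = 4.
  i=3: a_3=1, p_3 = 1*119 + 30 = 149, q_3 = 1*4 + 1 = 5.
Check: 149^2 - 888*5^2 = 22201 - 22200 = 1, so (x, y) = (149, 5) solves the equation, and by the theorem it is the least positive solution.

(x, y) = (149, 5)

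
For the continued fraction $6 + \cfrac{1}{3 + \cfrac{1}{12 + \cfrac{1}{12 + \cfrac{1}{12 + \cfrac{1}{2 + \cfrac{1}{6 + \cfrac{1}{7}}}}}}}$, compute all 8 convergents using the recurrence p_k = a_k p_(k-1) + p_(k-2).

6/1, 19/3, 234/37, 2827/447, 34158/5401, 71143/11249, 461016/72895, 3298255/521514

Using the convergent recurrence p_i = a_i*p_{i-1} + p_{i-2}, q_i = a_i*q_{i-1} + q_{i-2} with p_{-2}=0, p_{-1}=1, q_{-2}=1, q_{-1}=0:
  i=0: a_0=6, p_0 = 6*1 + 0 = 6, q_0 = 6*0 + 1 = 1.
  i=1: a_1=3, p_1 = 3*6 + 1 = 19, q_1 = 3*1 + 0 = 3.
  i=2: a_2=12, p_2 = 12*19 + 6 = 234, q_2 = 12*3 + 1 = 37.
  i=3: a_3=12, p_3 = 12*234 + 19 = 2827, q_3 = 12*37 + 3 = 447.
  i=4: a_4=12, p_4 = 12*2827 + 234 = 34158, q_4 = 12*447 + 37 = 5401.
  i=5: a_5=2, p_5 = 2*34158 + 2827 = 71143, q_5 = 2*5401 + 447 = 11249.
  i=6: a_6=6, p_6 = 6*71143 + 34158 = 461016, q_6 = 6*11249 + 5401 = 72895.
  i=7: a_7=7, p_7 = 7*461016 + 71143 = 3298255, q_7 = 7*72895 + 11249 = 521514.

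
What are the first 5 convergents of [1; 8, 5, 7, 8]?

1/1, 9/8, 46/41, 331/295, 2694/2401

Using the convergent recurrence p_i = a_i*p_{i-1} + p_{i-2}, q_i = a_i*q_{i-1} + q_{i-2} with p_{-2}=0, p_{-1}=1, q_{-2}=1, q_{-1}=0:
  i=0: a_0=1, p_0 = 1*1 + 0 = 1, q_0 = 1*0 + 1 = 1.
  i=1: a_1=8, p_1 = 8*1 + 1 = 9, q_1 = 8*1 + 0 = 8.
  i=2: a_2=5, p_2 = 5*9 + 1 = 46, q_2 = 5*8 + 1 = 41.
  i=3: a_3=7, p_3 = 7*46 + 9 = 331, q_3 = 7*41 + 8 = 295.
  i=4: a_4=8, p_4 = 8*331 + 46 = 2694, q_4 = 8*295 + 41 = 2401.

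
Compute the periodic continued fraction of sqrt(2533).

[50; (3, 24, 1, 4, 1, 24, 3, 100)]

Write x_i = (sqrt(2533) + m_i)/d_i with (m_0, d_0) = (0, 1). a_0 = floor(sqrt(2533)) = 50, since 50^2 = 2500 <= 2533 < 2601 = 51^2.
Iterate m_{i+1} = d_i*a_i - m_i, d_{i+1} = (2533 - m_{i+1}^2)/d_i, a_{i+1} = floor((a_0 + m_{i+1})/d_{i+1}):
  m_1 = 1*50 - 0 = 50, d_1 = (2533 - 50^2)/1 = 33/1 = 33, a_1 = floor((50 + 50)/33) = 3.
  m_2 = 33*3 - 50 = 49, d_2 = (2533 - 49^2)/33 = 132/33 = 4, a_2 = floor((50 + 49)/4) = 24.
  m_3 = 4*24 - 49 = 47, d_3 = (2533 - 47^2)/4 = 324/4 = 81, a_3 = floor((50 + 47)/81) = 1.
  m_4 = 81*1 - 47 = 34, d_4 = (2533 - 34^2)/81 = 1377/81 = 17, a_4 = floor((50 + 34)/17) = 4.
  m_5 = 17*4 - 34 = 34, d_5 = (2533 - 34^2)/17 = 1377/17 = 81, a_5 = floor((50 + 34)/81) = 1.
  m_6 = 81*1 - 34 = 47, d_6 = (2533 - 47^2)/81 = 324/81 = 4, a_6 = floor((50 + 47)/4) = 24.
  m_7 = 4*24 - 47 = 49, d_7 = (2533 - 49^2)/4 = 132/4 = 33, a_7 = floor((50 + 49)/33) = 3.
  m_8 = 33*3 - 49 = 50, d_8 = (2533 - 50^2)/33 = 33/33 = 1, a_8 = floor((50 + 50)/1) = 100.
  m_9 = 1*100 - 50 = 50, d_9 = (2533 - 50^2)/1 = 33/1 = 33: (m_9, d_9) = (m_1, d_1) = (50, 33), so from here the quotients repeat a_1, ..., a_8; the period length is 8.
Hence the expansion of sqrt(2533) is a_0 = 50 followed by the repeating block 3, 24, 1, 4, 1, 24, 3, 100 (period 8).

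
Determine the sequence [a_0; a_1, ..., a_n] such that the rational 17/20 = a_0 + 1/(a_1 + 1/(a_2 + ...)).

Run the Euclidean algorithm on 17 and 20; the successive quotients are the partial quotients a_0, a_1, ... (each step inverts the fractional part left over by the previous one):
  17 = 0*20 + 17, so a_0 = 0.
  20 = 1*17 + 3, so a_1 = 1.
  17 = 5*3 + 2, so a_2 = 5.
  3 = 1*2 + 1, so a_3 = 1.
  2 = 2*1 + 0, so a_4 = 2.
The remainder reaches 0 after 5 divisions, so the expansion has 5 partial quotients, read off in order.

[0; 1, 5, 1, 2]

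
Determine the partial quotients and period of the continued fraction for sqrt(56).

[7; (2, 14)]

Write x_i = (sqrt(56) + m_i)/d_i with (m_0, d_0) = (0, 1). a_0 = floor(sqrt(56)) = 7, since 7^2 = 49 <= 56 < 64 = 8^2.
Iterate m_{i+1} = d_i*a_i - m_i, d_{i+1} = (56 - m_{i+1}^2)/d_i, a_{i+1} = floor((a_0 + m_{i+1})/d_{i+1}):
  m_1 = 1*7 - 0 = 7, d_1 = (56 - 7^2)/1 = 7/1 = 7, a_1 = floor((7 + 7)/7) = 2.
  m_2 = 7*2 - 7 = 7, d_2 = (56 - 7^2)/7 = 7/7 = 1, a_2 = floor((7 + 7)/1) = 14.
  m_3 = 1*14 - 7 = 7, d_3 = (56 - 7^2)/1 = 7/1 = 7: (m_3, d_3) = (m_1, d_1) = (7, 7), so from here the quotients repeat a_1, a_2; the period length is 2.
Hence the expansion of sqrt(56) is a_0 = 7 followed by the repeating block 2, 14 (period 2).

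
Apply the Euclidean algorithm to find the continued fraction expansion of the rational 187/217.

Run the Euclidean algorithm on 187 and 217; the successive quotients are the partial quotients a_0, a_1, ... (each step inverts the fractional part left over by the previous one):
  187 = 0*217 + 187, so a_0 = 0.
  217 = 1*187 + 30, so a_1 = 1.
  187 = 6*30 + 7, so a_2 = 6.
  30 = 4*7 + 2, so a_3 = 4.
  7 = 3*2 + 1, so a_4 = 3.
  2 = 2*1 + 0, so a_5 = 2.
The remainder reaches 0 after 6 divisions, so the expansion has 6 partial quotients, read off in order.

[0; 1, 6, 4, 3, 2]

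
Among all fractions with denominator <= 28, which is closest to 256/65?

63/16

Expand x = 256/65 as a continued fraction with the Euclidean algorithm:
  256 = 3*65 + 61, so a_0 = 3.
  65 = 1*61 + 4, so a_1 = 1.
  61 = 15*4 + 1, so a_2 = 15.
  4 = 4*1 + 0, so a_3 = 4.
so x = [3; 1, 15, 4].
Convergents (p_i = a_i*p_{i-1} + p_{i-2}, q_i = a_i*q_{i-1} + q_{i-2} with p_{-2}=0, p_{-1}=1, q_{-2}=1, q_{-1}=0), until the denominator exceeds 28:
  i=0: a_0=3, p_0 = 3*1 + 0 = 3, q_0 = 3*0 + 1 = 1.
  i=1: a_1=1, p_1 = 1*3 + 1 = 4, q_1 = 1*1 + 0 = 1.
  i=2: a_2=15, p_2 = 15*4 + 3 = 63, q_2 = 15*1 + 1 = 16.
  i=3: a_3=4, p_3 = 4*63 + 4 = 256, q_3 = 4*16 + 1 = 65.
q_3 = 65 > 28, so the last convergent with denominator <= 28 is p_2/q_2 = 63/16.
The closest fraction with denominator <= 28 is either p_2/q_2 or the intermediate fraction (k*p_2 + p_1)/(k*q_2 + q_1) with the largest k >= 1 whose denominator stays <= 28; these approach x as k grows, and every other convergent or intermediate fraction in range is farther away.
Largest k: floor((28 - q_1)/q_2) = floor((28 - 1)/16) = 1.
That gives (1*63 + 4)/(1*16 + 1) = 67/17.
Compare the errors: |x - 63/16| = |256*16 - 63*65|/(65*16) = 1/1040, and |x - 67/17| = |256*17 - 67*65|/(65*17) = 3/1105.
Cross-multiplying, 1*1105 = 1105 < 3120 = 3*1040, so 1/1040 is smaller: the convergent 63/16 is closer to x than 67/17.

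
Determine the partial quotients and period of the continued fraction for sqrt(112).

Write x_i = (sqrt(112) + m_i)/d_i with (m_0, d_0) = (0, 1). a_0 = floor(sqrt(112)) = 10, since 10^2 = 100 <= 112 < 121 = 11^2.
Iterate m_{i+1} = d_i*a_i - m_i, d_{i+1} = (112 - m_{i+1}^2)/d_i, a_{i+1} = floor((a_0 + m_{i+1})/d_{i+1}):
  m_1 = 1*10 - 0 = 10, d_1 = (112 - 10^2)/1 = 12/1 = 12, a_1 = floor((10 + 10)/12) = 1.
  m_2 = 12*1 - 10 = 2, d_2 = (112 - 2^2)/12 = 108/12 = 9, a_2 = floor((10 + 2)/9) = 1.
  m_3 = 9*1 - 2 = 7, d_3 = (112 - 7^2)/9 = 63/9 = 7, a_3 = floor((10 + 7)/7) = 2.
  m_4 = 7*2 - 7 = 7, d_4 = (112 - 7^2)/7 = 63/7 = 9, a_4 = floor((10 + 7)/9) = 1.
  m_5 = 9*1 - 7 = 2, d_5 = (112 - 2^2)/9 = 108/9 = 12, a_5 = floor((10 + 2)/12) = 1.
  m_6 = 12*1 - 2 = 10, d_6 = (112 - 10^2)/12 = 12/12 = 1, a_6 = floor((10 + 10)/1) = 20.
  m_7 = 1*20 - 10 = 10, d_7 = (112 - 10^2)/1 = 12/1 = 12: (m_7, d_7) = (m_1, d_1) = (10, 12), so from here the quotients repeat a_1, ..., a_6; the period length is 6.
Hence the expansion of sqrt(112) is a_0 = 10 followed by the repeating block 1, 1, 2, 1, 1, 20 (period 6).

[10; (1, 1, 2, 1, 1, 20)]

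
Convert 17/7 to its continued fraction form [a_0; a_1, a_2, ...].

[2; 2, 3]

Run the Euclidean algorithm on 17 and 7; the successive quotients are the partial quotients a_0, a_1, ... (each step inverts the fractional part left over by the previous one):
  17 = 2*7 + 3, so a_0 = 2.
  7 = 2*3 + 1, so a_1 = 2.
  3 = 3*1 + 0, so a_2 = 3.
The remainder reaches 0 after 3 divisions, so the expansion has 3 partial quotients, read off in order.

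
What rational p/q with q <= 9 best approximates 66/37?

16/9

Expand x = 66/37 as a continued fraction with the Euclidean algorithm:
  66 = 1*37 + 29, so a_0 = 1.
  37 = 1*29 + 8, so a_1 = 1.
  29 = 3*8 + 5, so a_2 = 3.
  8 = 1*5 + 3, so a_3 = 1.
  5 = 1*3 + 2, so a_4 = 1.
  3 = 1*2 + 1, so a_5 = 1.
  2 = 2*1 + 0, so a_6 = 2.
so x = [1; 1, 3, 1, 1, 1, 2].
Convergents (p_i = a_i*p_{i-1} + p_{i-2}, q_i = a_i*q_{i-1} + q_{i-2} with p_{-2}=0, p_{-1}=1, q_{-2}=1, q_{-1}=0), until the denominator exceeds 9:
  i=0: a_0=1, p_0 = 1*1 + 0 = 1, q_0 = 1*0 + 1 = 1.
  i=1: a_1=1, p_1 = 1*1 + 1 = 2, q_1 = 1*1 + 0 = 1.
  i=2: a_2=3, p_2 = 3*2 + 1 = 7, q_2 = 3*1 + 1 = 4.
  i=3: a_3=1, p_3 = 1*7 + 2 = 9, q_3 = 1*4 + 1 = 5.
  i=4: a_4=1, p_4 = 1*9 + 7 = 16, q_4 = 1*5 + 4 = 9.
  i=5: a_5=1, p_5 = 1*16 + 9 = 25, q_5 = 1*9 + 5 = 14.
q_5 = 14 > 9, so the last convergent with denominator <= 9 is p_4/q_4 = 16/9.
The closest fraction with denominator <= 9 is either p_4/q_4 or the intermediate fraction (k*p_4 + p_3)/(k*q_4 + q_3) with the largest k >= 1 whose denominator stays <= 9; these approach x as k grows, and every other convergent or intermediate fraction in range is farther away.
Largest k: floor((9 - q_3)/q_4) = floor((9 - 5)/9) = 0.
Since k = 0, no intermediate fraction beyond p_4/q_4 has denominator <= 9, so the convergent 16/9 is the closest (its error is |66*9 - 16*37|/(37*9) = 2/333).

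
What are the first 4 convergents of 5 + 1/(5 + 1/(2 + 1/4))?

Using the convergent recurrence p_i = a_i*p_{i-1} + p_{i-2}, q_i = a_i*q_{i-1} + q_{i-2} with p_{-2}=0, p_{-1}=1, q_{-2}=1, q_{-1}=0:
  i=0: a_0=5, p_0 = 5*1 + 0 = 5, q_0 = 5*0 + 1 = 1.
  i=1: a_1=5, p_1 = 5*5 + 1 = 26, q_1 = 5*1 + 0 = 5.
  i=2: a_2=2, p_2 = 2*26 + 5 = 57, q_2 = 2*5 + 1 = 11.
  i=3: a_3=4, p_3 = 4*57 + 26 = 254, q_3 = 4*11 + 5 = 49.

5/1, 26/5, 57/11, 254/49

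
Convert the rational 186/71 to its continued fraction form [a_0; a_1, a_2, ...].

[2; 1, 1, 1, 1, 1, 2, 3]

Run the Euclidean algorithm on 186 and 71; the successive quotients are the partial quotients a_0, a_1, ... (each step inverts the fractional part left over by the previous one):
  186 = 2*71 + 44, so a_0 = 2.
  71 = 1*44 + 27, so a_1 = 1.
  44 = 1*27 + 17, so a_2 = 1.
  27 = 1*17 + 10, so a_3 = 1.
  17 = 1*10 + 7, so a_4 = 1.
  10 = 1*7 + 3, so a_5 = 1.
  7 = 2*3 + 1, so a_6 = 2.
  3 = 3*1 + 0, so a_7 = 3.
The remainder reaches 0 after 8 divisions, so the expansion has 8 partial quotients, read off in order.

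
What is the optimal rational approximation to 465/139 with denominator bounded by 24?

77/23

Expand x = 465/139 as a continued fraction with the Euclidean algorithm:
  465 = 3*139 + 48, so a_0 = 3.
  139 = 2*48 + 43, so a_1 = 2.
  48 = 1*43 + 5, so a_2 = 1.
  43 = 8*5 + 3, so a_3 = 8.
  5 = 1*3 + 2, so a_4 = 1.
  3 = 1*2 + 1, so a_5 = 1.
  2 = 2*1 + 0, so a_6 = 2.
so x = [3; 2, 1, 8, 1, 1, 2].
Convergents (p_i = a_i*p_{i-1} + p_{i-2}, q_i = a_i*q_{i-1} + q_{i-2} with p_{-2}=0, p_{-1}=1, q_{-2}=1, q_{-1}=0), until the denominator exceeds 24:
  i=0: a_0=3, p_0 = 3*1 + 0 = 3, q_0 = 3*0 + 1 = 1.
  i=1: a_1=2, p_1 = 2*3 + 1 = 7, q_1 = 2*1 + 0 = 2.
  i=2: a_2=1, p_2 = 1*7 + 3 = 10, q_2 = 1*2 + 1 = 3.
  i=3: a_3=8, p_3 = 8*10 + 7 = 87, q_3 = 8*3 + 2 = 26.
q_3 = 26 > 24, so the last convergent with denominator <= 24 is p_2/q_2 = 10/3.
The closest fraction with denominator <= 24 is either p_2/q_2 or the intermediate fraction (k*p_2 + p_1)/(k*q_2 + q_1) with the largest k >= 1 whose denominator stays <= 24; these approach x as k grows, and every other convergent or intermediate fraction in range is farther away.
Largest k: floor((24 - q_1)/q_2) = floor((24 - 2)/3) = 7.
That gives (7*10 + 7)/(7*3 + 2) = 77/23.
Compare the errors: |x - 10/3| = |465*3 - 10*139|/(139*3) = 5/417, and |x - 77/23| = |465*23 - 77*139|/(139*23) = 8/3197.
Cross-multiplying, 8*417 = 3336 < 15985 = 5*3197, so 8/3197 is smaller: the intermediate fraction 77/23 is closer to x than 10/3.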